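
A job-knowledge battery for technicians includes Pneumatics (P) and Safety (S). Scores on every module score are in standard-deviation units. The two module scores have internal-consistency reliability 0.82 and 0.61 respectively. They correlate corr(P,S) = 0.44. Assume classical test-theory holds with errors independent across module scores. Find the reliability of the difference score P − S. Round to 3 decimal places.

0.491

Var(P−S) = 1 + 1 − 2·0.44 = 2 − 0.88 = 1.12.
Because errors are independent across components, Cov(Tᵢ,Tⱼ) = Cov(Xᵢ,Xⱼ); the off-diagonal part of the true-score variance is the same as above.
True-score variance = [0.82 + 0.61] − 0.88 = 1.43 − 0.88 = 0.55.
Reliability = 0.55 / 1.12 = 0.491.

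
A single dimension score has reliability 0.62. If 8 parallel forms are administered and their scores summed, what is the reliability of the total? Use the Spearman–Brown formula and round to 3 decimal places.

0.929

ρ_k = kρ / (1 + (k−1)ρ) = 8·0.62 / (1 + 7·0.62) = 4.960 / 5.340 = 0.929.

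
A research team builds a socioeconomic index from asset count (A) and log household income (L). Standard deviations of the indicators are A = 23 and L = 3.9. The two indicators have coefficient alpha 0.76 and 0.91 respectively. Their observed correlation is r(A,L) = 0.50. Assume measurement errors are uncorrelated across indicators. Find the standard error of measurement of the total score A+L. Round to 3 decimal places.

11.328

Var(total) = 544.21 + 89.7 = 633.91.
True-score variance = 415.881 + 89.7 = 505.581, so reliability = 0.7976.
Error variance = 633.91 − 505.581 = 128.329; SEM = √128.329 = 11.328.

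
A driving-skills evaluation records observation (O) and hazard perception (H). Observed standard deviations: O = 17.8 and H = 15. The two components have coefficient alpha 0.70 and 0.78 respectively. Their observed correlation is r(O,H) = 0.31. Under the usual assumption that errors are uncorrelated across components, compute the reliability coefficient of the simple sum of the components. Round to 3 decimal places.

0.796

Var(O+H) = 17.8² + 15² + 2·[17.8·15·0.31] = 541.84 + 165.54 = 707.38.
Under uncorrelated errors the observed covariances equal the true-score covariances, so only the own-variance terms attenuate.
True-score variance = [17.8²·0.70 + 15²·0.78] + 165.54 = 397.288 + 165.54 = 562.828.
Reliability = 562.828 / 707.38 = 0.796.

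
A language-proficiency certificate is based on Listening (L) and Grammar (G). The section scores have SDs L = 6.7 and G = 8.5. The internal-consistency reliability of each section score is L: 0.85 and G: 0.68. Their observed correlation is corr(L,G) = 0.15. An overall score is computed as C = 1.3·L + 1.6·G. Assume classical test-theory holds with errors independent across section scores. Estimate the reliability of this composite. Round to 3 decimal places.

0.762

Var(C) = 1.3²·6.7² + 1.6²·8.5² + 2·[2.08·6.7·8.5·0.15] = 260.824 + 35.5368 = 296.361.
With uncorrelated errors the cross-covariances are all true-score covariance, so they carry over unchanged; only the diagonal terms shrink to ρᵢσᵢ².
True-score variance = [1.3²·6.7²·0.85 + 1.6²·8.5²·0.68] + 35.5368 = 190.257 + 35.5368 = 225.794.
Reliability = 225.794 / 296.361 = 0.762.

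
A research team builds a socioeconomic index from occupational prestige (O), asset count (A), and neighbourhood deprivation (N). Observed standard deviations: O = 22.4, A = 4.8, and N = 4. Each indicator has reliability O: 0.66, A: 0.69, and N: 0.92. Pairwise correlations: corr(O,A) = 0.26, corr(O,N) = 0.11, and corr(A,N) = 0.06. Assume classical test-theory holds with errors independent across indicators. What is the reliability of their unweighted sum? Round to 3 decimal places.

0.711

Var(O+A+N) = 22.4² + 4.8² + 4² + 2·[22.4·4.8·0.26 + 22.4·4·0.11 + 4.8·4·0.06] = 540.8 + 77.9264 = 618.726.
With uncorrelated errors the cross-covariances are all true-score covariance, so they carry over unchanged; only the diagonal terms shrink to ρᵢσᵢ².
True-score variance = [22.4²·0.66 + 4.8²·0.69 + 4²·0.92] + 77.9264 = 361.779 + 77.9264 = 439.706.
Reliability = 439.706 / 618.726 = 0.711.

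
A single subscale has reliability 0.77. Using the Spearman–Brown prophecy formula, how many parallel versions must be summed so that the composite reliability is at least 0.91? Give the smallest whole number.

k ≥ ρ*(1−ρ₁)/(ρ₁(1−ρ*)) = 0.91·0.23 / (0.77·0.09) = 3.020.
Smallest integer k = 4.

4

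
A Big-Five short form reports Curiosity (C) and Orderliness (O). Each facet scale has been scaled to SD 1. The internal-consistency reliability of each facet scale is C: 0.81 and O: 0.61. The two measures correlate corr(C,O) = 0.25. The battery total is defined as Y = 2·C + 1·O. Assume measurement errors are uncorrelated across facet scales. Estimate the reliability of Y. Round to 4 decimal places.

Var(Y) = 2² + 1 + 2·[2·0.25] = 5 + 1 = 6.
With uncorrelated errors the cross-covariances are all true-score covariance, so they carry over unchanged; only the diagonal terms shrink to ρᵢσᵢ².
True-score variance = [2²·0.81 + 0.61] + 1 = 3.85 + 1 = 4.85.
Reliability = 4.85 / 6 = 0.8083.

0.8083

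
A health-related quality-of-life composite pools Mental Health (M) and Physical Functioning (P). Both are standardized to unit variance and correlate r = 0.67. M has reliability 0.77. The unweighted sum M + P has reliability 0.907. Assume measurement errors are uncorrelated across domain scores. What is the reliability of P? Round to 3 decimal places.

0.919

Var(M+P) = 2 + 2·0.67 = 3.340.
True-score variance = ρ_M + ρ_P + 2·0.67, so 0.907 = (0.77 + ρ_P + 1.34) / 3.340.
ρ_P = 0.907·3.340 − 0.77 − 1.34 = 0.919.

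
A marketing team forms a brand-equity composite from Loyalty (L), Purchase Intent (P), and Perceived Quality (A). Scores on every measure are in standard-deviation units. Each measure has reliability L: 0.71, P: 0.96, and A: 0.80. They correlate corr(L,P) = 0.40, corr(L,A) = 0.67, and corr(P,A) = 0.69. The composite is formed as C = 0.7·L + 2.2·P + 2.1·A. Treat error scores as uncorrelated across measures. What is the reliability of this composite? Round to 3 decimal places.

Var(C) = 0.7² + 2.2² + 2.1² + 2·[1.54·0.40 + 1.47·0.67 + 4.62·0.69] = 9.74 + 9.5774 = 19.3174.
With uncorrelated errors the cross-covariances are all true-score covariance, so they carry over unchanged; only the diagonal terms shrink to ρᵢσᵢ².
True-score variance = [0.7²·0.71 + 2.2²·0.96 + 2.1²·0.80] + 9.5774 = 8.5223 + 9.5774 = 18.0997.
Reliability = 18.0997 / 19.3174 = 0.937.

0.937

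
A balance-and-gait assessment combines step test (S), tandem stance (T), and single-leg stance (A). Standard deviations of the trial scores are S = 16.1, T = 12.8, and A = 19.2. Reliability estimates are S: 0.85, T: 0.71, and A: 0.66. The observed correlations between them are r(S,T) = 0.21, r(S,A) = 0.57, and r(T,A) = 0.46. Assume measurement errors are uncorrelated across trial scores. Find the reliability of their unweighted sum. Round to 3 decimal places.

Var(S+T+A) = 16.1² + 12.8² + 19.2² + 2·[16.1·12.8·0.21 + 16.1·19.2·0.57 + 12.8·19.2·0.46] = 791.69 + 665.05 = 1456.74.
Because errors are independent across components, Cov(Tᵢ,Tⱼ) = Cov(Xᵢ,Xⱼ); the off-diagonal part of the true-score variance is the same as above.
True-score variance = [16.1²·0.85 + 12.8²·0.71 + 19.2²·0.66] + 665.05 = 579.957 + 665.05 = 1245.01.
Reliability = 1245.01 / 1456.74 = 0.855.

0.855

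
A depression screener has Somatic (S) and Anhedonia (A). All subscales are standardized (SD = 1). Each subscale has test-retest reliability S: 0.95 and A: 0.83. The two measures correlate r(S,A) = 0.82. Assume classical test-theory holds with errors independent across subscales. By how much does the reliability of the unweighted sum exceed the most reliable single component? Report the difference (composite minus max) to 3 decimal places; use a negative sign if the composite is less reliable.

-0.010

Var(sum) = 2 + 1.64 = 3.64; true-score variance = 1.78 + 1.64 = 3.42; composite reliability = 0.9396.
Max component reliability = 0.9500.
Difference = 0.9396 − 0.9500 = -0.010.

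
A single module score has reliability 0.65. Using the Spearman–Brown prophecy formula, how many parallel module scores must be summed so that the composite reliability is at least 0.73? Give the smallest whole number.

2

k ≥ ρ*(1−ρ₁)/(ρ₁(1−ρ*)) = 0.73·0.35 / (0.65·0.27) = 1.456.
Smallest integer k = 2.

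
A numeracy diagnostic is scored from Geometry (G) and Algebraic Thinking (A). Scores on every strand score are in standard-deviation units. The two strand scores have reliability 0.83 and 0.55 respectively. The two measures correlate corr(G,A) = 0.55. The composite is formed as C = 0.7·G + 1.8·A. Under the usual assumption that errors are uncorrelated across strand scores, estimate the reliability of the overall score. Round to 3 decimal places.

0.699

Var(C) = 0.7² + 1.8² + 2·[1.26·0.55] = 3.73 + 1.386 = 5.116.
Because errors are independent across components, Cov(Tᵢ,Tⱼ) = Cov(Xᵢ,Xⱼ); the off-diagonal part of the true-score variance is the same as above.
True-score variance = [0.7²·0.83 + 1.8²·0.55] + 1.386 = 2.1887 + 1.386 = 3.5747.
Reliability = 3.5747 / 5.116 = 0.699.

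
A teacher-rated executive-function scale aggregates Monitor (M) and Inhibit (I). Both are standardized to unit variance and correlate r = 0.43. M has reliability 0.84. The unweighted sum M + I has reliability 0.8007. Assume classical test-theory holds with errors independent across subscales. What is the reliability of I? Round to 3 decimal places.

Var(M+I) = 2 + 2·0.43 = 2.860.
True-score variance = ρ_M + ρ_I + 2·0.43, so 0.8007 = (0.84 + ρ_I + 0.86) / 2.860.
ρ_I = 0.8007·2.860 − 0.84 − 0.86 = 0.590.

0.590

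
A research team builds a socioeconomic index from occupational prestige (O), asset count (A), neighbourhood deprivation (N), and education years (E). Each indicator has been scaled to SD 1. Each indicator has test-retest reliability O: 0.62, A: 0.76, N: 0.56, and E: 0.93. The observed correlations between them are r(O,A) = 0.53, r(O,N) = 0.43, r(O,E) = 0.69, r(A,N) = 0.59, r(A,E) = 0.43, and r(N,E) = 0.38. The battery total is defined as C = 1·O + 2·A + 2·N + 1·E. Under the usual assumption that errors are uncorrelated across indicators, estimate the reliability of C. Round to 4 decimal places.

0.8632

Var(C) = 1 + 2² + 2² + 1 + 2·[2·0.53 + 2·0.43 + 0.69 + 4·0.59 + 2·0.43 + 2·0.38] = 10 + 13.18 = 23.18.
Under uncorrelated errors the observed covariances equal the true-score covariances, so only the own-variance terms attenuate.
True-score variance = [0.62 + 2²·0.76 + 2²·0.56 + 0.93] + 13.18 = 6.83 + 13.18 = 20.01.
Reliability = 20.01 / 23.18 = 0.8632.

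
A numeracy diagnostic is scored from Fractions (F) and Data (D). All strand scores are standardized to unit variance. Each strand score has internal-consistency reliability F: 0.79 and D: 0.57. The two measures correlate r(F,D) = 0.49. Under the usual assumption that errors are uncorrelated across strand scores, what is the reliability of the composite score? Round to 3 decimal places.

Var(F+D) = 2 + 2·[0.49] = 2 + 0.98 = 2.98.
Because errors are independent across components, Cov(Tᵢ,Tⱼ) = Cov(Xᵢ,Xⱼ); the off-diagonal part of the true-score variance is the same as above.
True-score variance = [0.79 + 0.57] + 0.98 = 1.36 + 0.98 = 2.34.
Reliability = 2.34 / 2.98 = 0.785.

0.785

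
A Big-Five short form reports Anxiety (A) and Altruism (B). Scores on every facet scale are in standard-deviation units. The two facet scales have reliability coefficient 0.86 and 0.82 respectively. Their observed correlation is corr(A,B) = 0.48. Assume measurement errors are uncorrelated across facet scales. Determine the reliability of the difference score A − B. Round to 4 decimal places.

Var(A−B) = 1 + 1 − 2·0.48 = 2 − 0.96 = 1.04.
With uncorrelated errors the cross-covariances are all true-score covariance, so they carry over unchanged; only the diagonal terms shrink to ρᵢσᵢ².
True-score variance = [0.86 + 0.82] − 0.96 = 1.68 − 0.96 = 0.72.
Reliability = 0.72 / 1.04 = 0.6923.

0.6923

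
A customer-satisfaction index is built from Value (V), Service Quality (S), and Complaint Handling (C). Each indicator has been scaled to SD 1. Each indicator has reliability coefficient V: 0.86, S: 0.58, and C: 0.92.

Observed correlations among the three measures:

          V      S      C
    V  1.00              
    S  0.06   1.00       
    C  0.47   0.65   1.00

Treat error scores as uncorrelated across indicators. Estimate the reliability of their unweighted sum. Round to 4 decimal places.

0.8806

Var(V+S+C) = 3 + 2·[0.06 + 0.47 + 0.65] = 3 + 2.36 = 5.36.
Because errors are independent across components, Cov(Tᵢ,Tⱼ) = Cov(Xᵢ,Xⱼ); the off-diagonal part of the true-score variance is the same as above.
True-score variance = [0.86 + 0.58 + 0.92] + 2.36 = 2.36 + 2.36 = 4.72.
Reliability = 4.72 / 5.36 = 0.8806.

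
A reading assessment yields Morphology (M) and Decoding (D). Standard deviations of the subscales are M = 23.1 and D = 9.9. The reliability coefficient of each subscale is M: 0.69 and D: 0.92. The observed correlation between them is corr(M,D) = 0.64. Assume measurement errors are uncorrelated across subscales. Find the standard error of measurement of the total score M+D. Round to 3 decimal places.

Var(total) = 631.62 + 292.723 = 924.343.
True-score variance = 458.36 + 292.723 = 751.083, so reliability = 0.8126.
Error variance = 924.343 − 751.083 = 173.26; SEM = √173.26 = 13.163.

13.163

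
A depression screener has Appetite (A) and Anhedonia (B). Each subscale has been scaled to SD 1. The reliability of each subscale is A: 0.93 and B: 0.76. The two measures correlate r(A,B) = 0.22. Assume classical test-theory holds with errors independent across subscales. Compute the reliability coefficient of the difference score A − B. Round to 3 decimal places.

Var(A−B) = 1 + 1 − 2·0.22 = 2 − 0.44 = 1.56.
Because errors are independent across components, Cov(Tᵢ,Tⱼ) = Cov(Xᵢ,Xⱼ); the off-diagonal part of the true-score variance is the same as above.
True-score variance = [0.93 + 0.76] − 0.44 = 1.69 − 0.44 = 1.25.
Reliability = 1.25 / 1.56 = 0.801.

0.801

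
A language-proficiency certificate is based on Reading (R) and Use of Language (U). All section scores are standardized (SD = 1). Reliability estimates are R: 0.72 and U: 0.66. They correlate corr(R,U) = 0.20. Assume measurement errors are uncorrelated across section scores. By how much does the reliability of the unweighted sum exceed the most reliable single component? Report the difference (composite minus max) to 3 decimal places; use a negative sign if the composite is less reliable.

Var(sum) = 2 + 0.4 = 2.4; true-score variance = 1.38 + 0.4 = 1.78; composite reliability = 0.7417.
Max component reliability = 0.7200.
Difference = 0.7417 − 0.7200 = 0.022.

0.022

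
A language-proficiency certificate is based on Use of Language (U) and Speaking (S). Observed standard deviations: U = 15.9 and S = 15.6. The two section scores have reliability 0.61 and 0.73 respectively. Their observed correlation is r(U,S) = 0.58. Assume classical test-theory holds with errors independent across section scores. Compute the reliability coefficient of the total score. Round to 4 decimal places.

0.7904

Var(U+S) = 15.9² + 15.6² + 2·[15.9·15.6·0.58] = 496.17 + 287.726 = 783.896.
Because errors are independent across components, Cov(Tᵢ,Tⱼ) = Cov(Xᵢ,Xⱼ); the off-diagonal part of the true-score variance is the same as above.
True-score variance = [15.9²·0.61 + 15.6²·0.73] + 287.726 = 331.867 + 287.726 = 619.593.
Reliability = 619.593 / 783.896 = 0.7904.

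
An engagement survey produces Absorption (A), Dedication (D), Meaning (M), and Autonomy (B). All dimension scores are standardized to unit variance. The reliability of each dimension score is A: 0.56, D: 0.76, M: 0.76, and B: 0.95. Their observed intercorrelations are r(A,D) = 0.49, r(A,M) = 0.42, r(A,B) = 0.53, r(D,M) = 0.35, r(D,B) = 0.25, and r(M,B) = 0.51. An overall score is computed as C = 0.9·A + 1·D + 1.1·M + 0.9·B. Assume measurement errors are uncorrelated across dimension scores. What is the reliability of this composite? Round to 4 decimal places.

Var(C) = 0.9² + 1 + 1.1² + 0.9² + 2·[0.9·0.49 + 0.99·0.42 + 0.81·0.53 + 1.1·0.35 + 0.9·0.25 + 0.99·0.51] = 3.83 + 4.802 = 8.632.
With uncorrelated errors the cross-covariances are all true-score covariance, so they carry over unchanged; only the diagonal terms shrink to ρᵢσᵢ².
True-score variance = [0.9²·0.56 + 0.76 + 1.1²·0.76 + 0.9²·0.95] + 4.802 = 2.9027 + 4.802 = 7.7047.
Reliability = 7.7047 / 8.632 = 0.8926.

0.8926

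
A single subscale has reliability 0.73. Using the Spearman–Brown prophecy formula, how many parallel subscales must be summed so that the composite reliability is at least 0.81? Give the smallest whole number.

2

k ≥ ρ*(1−ρ₁)/(ρ₁(1−ρ*)) = 0.81·0.27 / (0.73·0.19) = 1.577.
Smallest integer k = 2.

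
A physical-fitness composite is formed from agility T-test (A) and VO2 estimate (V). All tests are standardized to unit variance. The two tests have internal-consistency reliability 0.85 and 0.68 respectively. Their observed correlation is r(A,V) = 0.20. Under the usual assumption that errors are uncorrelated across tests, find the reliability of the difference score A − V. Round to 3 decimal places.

Var(A−V) = 1 + 1 − 2·0.20 = 2 − 0.4 = 1.6.
Because errors are independent across components, Cov(Tᵢ,Tⱼ) = Cov(Xᵢ,Xⱼ); the off-diagonal part of the true-score variance is the same as above.
True-score variance = [0.85 + 0.68] − 0.4 = 1.53 − 0.4 = 1.13.
Reliability = 1.13 / 1.6 = 0.706.

0.706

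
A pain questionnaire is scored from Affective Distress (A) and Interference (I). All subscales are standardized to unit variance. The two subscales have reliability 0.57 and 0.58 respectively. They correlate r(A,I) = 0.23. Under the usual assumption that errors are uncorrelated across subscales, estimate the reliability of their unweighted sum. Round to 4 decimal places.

0.6545

Var(A+I) = 2 + 2·[0.23] = 2 + 0.46 = 2.46.
With uncorrelated errors the cross-covariances are all true-score covariance, so they carry over unchanged; only the diagonal terms shrink to ρᵢσᵢ².
True-score variance = [0.57 + 0.58] + 0.46 = 1.15 + 0.46 = 1.61.
Reliability = 1.61 / 2.46 = 0.6545.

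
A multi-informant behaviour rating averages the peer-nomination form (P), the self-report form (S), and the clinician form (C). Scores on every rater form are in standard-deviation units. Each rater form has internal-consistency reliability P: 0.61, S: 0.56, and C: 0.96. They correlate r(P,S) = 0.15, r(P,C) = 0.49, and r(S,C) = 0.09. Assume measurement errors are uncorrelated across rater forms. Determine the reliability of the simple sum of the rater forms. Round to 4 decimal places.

Var(P+S+C) = 3 + 2·[0.15 + 0.49 + 0.09] = 3 + 1.46 = 4.46.
Because errors are independent across components, Cov(Tᵢ,Tⱼ) = Cov(Xᵢ,Xⱼ); the off-diagonal part of the true-score variance is the same as above.
True-score variance = [0.61 + 0.56 + 0.96] + 1.46 = 2.13 + 1.46 = 3.59.
Reliability = 3.59 / 4.46 = 0.8049.

0.8049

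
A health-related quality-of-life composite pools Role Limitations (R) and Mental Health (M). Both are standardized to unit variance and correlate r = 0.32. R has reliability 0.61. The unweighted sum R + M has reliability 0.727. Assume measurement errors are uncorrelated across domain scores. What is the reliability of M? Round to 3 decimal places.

0.669

Var(R+M) = 2 + 2·0.32 = 2.640.
True-score variance = ρ_R + ρ_M + 2·0.32, so 0.727 = (0.61 + ρ_M + 0.64) / 2.640.
ρ_M = 0.727·2.640 − 0.61 − 0.64 = 0.669.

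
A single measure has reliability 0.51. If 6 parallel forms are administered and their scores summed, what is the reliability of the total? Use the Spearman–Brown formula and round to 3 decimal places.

ρ_k = kρ / (1 + (k−1)ρ) = 6·0.51 / (1 + 5·0.51) = 3.060 / 3.550 = 0.862.

0.862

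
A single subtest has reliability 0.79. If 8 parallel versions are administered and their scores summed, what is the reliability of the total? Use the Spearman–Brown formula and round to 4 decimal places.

0.9678

ρ_k = kρ / (1 + (k−1)ρ) = 8·0.79 / (1 + 7·0.79) = 6.320 / 6.530 = 0.9678.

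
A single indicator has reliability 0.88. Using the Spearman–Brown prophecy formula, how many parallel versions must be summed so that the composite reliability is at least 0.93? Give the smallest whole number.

k ≥ ρ*(1−ρ₁)/(ρ₁(1−ρ*)) = 0.93·0.12 / (0.88·0.07) = 1.812.
Smallest integer k = 2.

2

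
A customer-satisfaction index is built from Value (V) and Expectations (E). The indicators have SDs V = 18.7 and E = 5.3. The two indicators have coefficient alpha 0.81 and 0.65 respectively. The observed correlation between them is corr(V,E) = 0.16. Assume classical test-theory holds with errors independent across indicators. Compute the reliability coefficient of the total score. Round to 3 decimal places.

Var(V+E) = 18.7² + 5.3² + 2·[18.7·5.3·0.16] = 377.78 + 31.7152 = 409.495.
With uncorrelated errors the cross-covariances are all true-score covariance, so they carry over unchanged; only the diagonal terms shrink to ρᵢσᵢ².
True-score variance = [18.7²·0.81 + 5.3²·0.65] + 31.7152 = 301.507 + 31.7152 = 333.223.
Reliability = 333.223 / 409.495 = 0.814.

0.814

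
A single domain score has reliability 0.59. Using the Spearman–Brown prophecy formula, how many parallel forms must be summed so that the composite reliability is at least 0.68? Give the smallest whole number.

k ≥ ρ*(1−ρ₁)/(ρ₁(1−ρ*)) = 0.68·0.41 / (0.59·0.32) = 1.477.
Smallest integer k = 2.

2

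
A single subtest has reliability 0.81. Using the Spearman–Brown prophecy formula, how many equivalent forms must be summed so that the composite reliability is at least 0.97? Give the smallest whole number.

8

k ≥ ρ*(1−ρ₁)/(ρ₁(1−ρ*)) = 0.97·0.19 / (0.81·0.03) = 7.584.
Smallest integer k = 8.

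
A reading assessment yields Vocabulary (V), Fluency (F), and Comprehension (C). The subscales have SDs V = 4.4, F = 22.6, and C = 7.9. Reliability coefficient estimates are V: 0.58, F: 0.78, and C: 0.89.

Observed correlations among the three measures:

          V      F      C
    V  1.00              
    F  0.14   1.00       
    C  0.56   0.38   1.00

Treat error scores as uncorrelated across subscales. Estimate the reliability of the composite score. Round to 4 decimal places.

0.8398

Var(V+F+C) = 4.4² + 22.6² + 7.9² + 2·[4.4·22.6·0.14 + 4.4·7.9·0.56 + 22.6·7.9·0.38] = 592.53 + 202.465 = 794.995.
With uncorrelated errors the cross-covariances are all true-score covariance, so they carry over unchanged; only the diagonal terms shrink to ρᵢσᵢ².
True-score variance = [4.4²·0.58 + 22.6²·0.78 + 7.9²·0.89] + 202.465 = 465.167 + 202.465 = 667.631.
Reliability = 667.631 / 794.995 = 0.8398.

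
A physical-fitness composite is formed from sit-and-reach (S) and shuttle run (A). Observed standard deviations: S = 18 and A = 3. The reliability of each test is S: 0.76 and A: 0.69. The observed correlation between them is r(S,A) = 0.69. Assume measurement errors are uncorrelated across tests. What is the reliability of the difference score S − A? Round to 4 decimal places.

Var(S−A) = 18² + 3² − 2·18·3·0.69 = 333 − 74.52 = 258.48.
With uncorrelated errors the cross-covariances are all true-score covariance, so they carry over unchanged; only the diagonal terms shrink to ρᵢσᵢ².
True-score variance = [18²·0.76 + 3²·0.69] − 74.52 = 252.45 − 74.52 = 177.93.
Reliability = 177.93 / 258.48 = 0.6884.

0.6884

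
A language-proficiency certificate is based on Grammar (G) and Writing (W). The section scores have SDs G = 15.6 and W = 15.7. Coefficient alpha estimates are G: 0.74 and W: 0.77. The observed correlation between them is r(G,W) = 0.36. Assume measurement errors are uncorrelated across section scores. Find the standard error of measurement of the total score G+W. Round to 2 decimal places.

10.95

Var(total) = 489.85 + 176.342 = 666.192.
True-score variance = 369.884 + 176.342 = 546.226, so reliability = 0.8199.
Error variance = 666.192 − 546.226 = 119.966; SEM = √119.966 = 10.95.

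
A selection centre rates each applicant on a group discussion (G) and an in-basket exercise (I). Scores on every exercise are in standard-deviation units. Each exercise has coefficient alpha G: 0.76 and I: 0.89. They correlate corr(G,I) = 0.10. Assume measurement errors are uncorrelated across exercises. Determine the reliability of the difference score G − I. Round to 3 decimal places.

Var(G−I) = 1 + 1 − 2·0.10 = 2 − 0.2 = 1.8.
Because errors are independent across components, Cov(Tᵢ,Tⱼ) = Cov(Xᵢ,Xⱼ); the off-diagonal part of the true-score variance is the same as above.
True-score variance = [0.76 + 0.89] − 0.2 = 1.65 − 0.2 = 1.45.
Reliability = 1.45 / 1.8 = 0.806.

0.806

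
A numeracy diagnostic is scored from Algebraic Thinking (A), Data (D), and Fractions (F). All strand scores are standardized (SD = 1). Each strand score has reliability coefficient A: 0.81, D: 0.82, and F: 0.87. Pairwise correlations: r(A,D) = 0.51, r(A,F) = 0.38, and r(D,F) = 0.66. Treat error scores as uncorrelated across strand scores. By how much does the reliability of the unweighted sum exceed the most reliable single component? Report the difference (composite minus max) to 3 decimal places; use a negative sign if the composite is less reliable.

Var(sum) = 3 + 3.1 = 6.1; true-score variance = 2.5 + 3.1 = 5.6; composite reliability = 0.9180.
Max component reliability = 0.8700.
Difference = 0.9180 − 0.8700 = 0.048.

0.048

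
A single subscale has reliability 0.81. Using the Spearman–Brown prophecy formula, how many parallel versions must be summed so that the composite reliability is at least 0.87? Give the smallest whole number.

k ≥ ρ*(1−ρ₁)/(ρ₁(1−ρ*)) = 0.87·0.19 / (0.81·0.13) = 1.570.
Smallest integer k = 2.

2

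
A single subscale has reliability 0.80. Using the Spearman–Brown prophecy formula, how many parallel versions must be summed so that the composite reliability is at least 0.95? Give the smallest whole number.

k ≥ ρ*(1−ρ₁)/(ρ₁(1−ρ*)) = 0.95·0.20 / (0.80·0.05) = 4.750.
Smallest integer k = 5.

5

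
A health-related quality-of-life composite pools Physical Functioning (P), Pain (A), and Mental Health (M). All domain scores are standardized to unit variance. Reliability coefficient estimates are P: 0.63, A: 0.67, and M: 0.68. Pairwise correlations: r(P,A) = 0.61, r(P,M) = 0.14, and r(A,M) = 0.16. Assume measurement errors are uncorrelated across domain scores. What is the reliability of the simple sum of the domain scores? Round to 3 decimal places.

0.788

Var(P+A+M) = 3 + 2·[0.61 + 0.14 + 0.16] = 3 + 1.82 = 4.82.
Because errors are independent across components, Cov(Tᵢ,Tⱼ) = Cov(Xᵢ,Xⱼ); the off-diagonal part of the true-score variance is the same as above.
True-score variance = [0.63 + 0.67 + 0.68] + 1.82 = 1.98 + 1.82 = 3.8.
Reliability = 3.8 / 4.82 = 0.788.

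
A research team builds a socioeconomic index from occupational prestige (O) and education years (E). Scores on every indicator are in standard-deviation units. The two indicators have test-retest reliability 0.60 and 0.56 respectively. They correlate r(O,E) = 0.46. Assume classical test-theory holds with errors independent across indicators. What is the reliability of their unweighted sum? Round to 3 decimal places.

Var(O+E) = 2 + 2·[0.46] = 2 + 0.92 = 2.92.
Because errors are independent across components, Cov(Tᵢ,Tⱼ) = Cov(Xᵢ,Xⱼ); the off-diagonal part of the true-score variance is the same as above.
True-score variance = [0.60 + 0.56] + 0.92 = 1.16 + 0.92 = 2.08.
Reliability = 2.08 / 2.92 = 0.712.

0.712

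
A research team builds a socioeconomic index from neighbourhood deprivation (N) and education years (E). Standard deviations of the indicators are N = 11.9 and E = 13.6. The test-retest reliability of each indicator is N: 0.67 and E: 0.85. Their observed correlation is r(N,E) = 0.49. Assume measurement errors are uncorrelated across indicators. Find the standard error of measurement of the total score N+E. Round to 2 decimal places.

8.63

Var(total) = 326.57 + 158.603 = 485.173.
True-score variance = 252.095 + 158.603 = 410.698, so reliability = 0.8465.
Error variance = 485.173 − 410.698 = 74.4753; SEM = √74.4753 = 8.63.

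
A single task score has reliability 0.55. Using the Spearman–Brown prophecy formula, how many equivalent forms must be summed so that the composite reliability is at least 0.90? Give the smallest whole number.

k ≥ ρ*(1−ρ₁)/(ρ₁(1−ρ*)) = 0.90·0.45 / (0.55·0.10) = 7.364.
Smallest integer k = 8.

8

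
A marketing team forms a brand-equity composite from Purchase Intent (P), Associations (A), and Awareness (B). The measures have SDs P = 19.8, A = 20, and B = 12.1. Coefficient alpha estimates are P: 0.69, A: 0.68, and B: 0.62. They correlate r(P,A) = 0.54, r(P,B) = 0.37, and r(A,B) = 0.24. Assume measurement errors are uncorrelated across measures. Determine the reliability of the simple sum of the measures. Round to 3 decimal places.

0.816

Var(P+A+B) = 19.8² + 20² + 12.1² + 2·[19.8·20·0.54 + 19.8·12.1·0.37 + 20·12.1·0.24] = 938.45 + 721.129 = 1659.58.
Because errors are independent across components, Cov(Tᵢ,Tⱼ) = Cov(Xᵢ,Xⱼ); the off-diagonal part of the true-score variance is the same as above.
True-score variance = [19.8²·0.69 + 20²·0.68 + 12.1²·0.62] + 721.129 = 633.282 + 721.129 = 1354.41.
Reliability = 1354.41 / 1659.58 = 0.816.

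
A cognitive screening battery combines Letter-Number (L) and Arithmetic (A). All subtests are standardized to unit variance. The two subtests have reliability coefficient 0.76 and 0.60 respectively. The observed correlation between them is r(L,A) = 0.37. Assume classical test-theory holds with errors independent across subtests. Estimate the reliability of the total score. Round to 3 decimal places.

0.766

Var(L+A) = 2 + 2·[0.37] = 2 + 0.74 = 2.74.
Under uncorrelated errors the observed covariances equal the true-score covariances, so only the own-variance terms attenuate.
True-score variance = [0.76 + 0.60] + 0.74 = 1.36 + 0.74 = 2.1.
Reliability = 2.1 / 2.74 = 0.766.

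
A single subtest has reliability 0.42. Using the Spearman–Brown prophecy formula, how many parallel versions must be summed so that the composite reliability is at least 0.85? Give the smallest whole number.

k ≥ ρ*(1−ρ₁)/(ρ₁(1−ρ*)) = 0.85·0.58 / (0.42·0.15) = 7.825.
Smallest integer k = 8.

8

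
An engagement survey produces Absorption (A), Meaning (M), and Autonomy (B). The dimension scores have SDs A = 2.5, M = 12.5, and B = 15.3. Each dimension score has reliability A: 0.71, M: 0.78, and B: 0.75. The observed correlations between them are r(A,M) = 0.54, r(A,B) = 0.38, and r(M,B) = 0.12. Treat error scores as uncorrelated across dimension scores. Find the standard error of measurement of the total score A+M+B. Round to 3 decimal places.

Var(total) = 396.59 + 108.72 = 505.31.
True-score variance = 301.88 + 108.72 = 410.6, so reliability = 0.8126.
Error variance = 505.31 − 410.6 = 94.71; SEM = √94.71 = 9.732.

9.732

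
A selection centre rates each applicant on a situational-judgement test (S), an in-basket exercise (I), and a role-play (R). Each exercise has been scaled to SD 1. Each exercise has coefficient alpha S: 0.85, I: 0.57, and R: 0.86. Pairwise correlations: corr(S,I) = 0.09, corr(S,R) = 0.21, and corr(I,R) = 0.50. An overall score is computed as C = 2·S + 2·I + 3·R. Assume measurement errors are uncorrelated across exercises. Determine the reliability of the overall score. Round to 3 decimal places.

Var(C) = 2² + 2² + 3² + 2·[4·0.09 + 6·0.21 + 6·0.50] = 17 + 9.24 = 26.24.
Because errors are independent across components, Cov(Tᵢ,Tⱼ) = Cov(Xᵢ,Xⱼ); the off-diagonal part of the true-score variance is the same as above.
True-score variance = [2²·0.85 + 2²·0.57 + 3²·0.86] + 9.24 = 13.42 + 9.24 = 22.66.
Reliability = 22.66 / 26.24 = 0.864.

0.864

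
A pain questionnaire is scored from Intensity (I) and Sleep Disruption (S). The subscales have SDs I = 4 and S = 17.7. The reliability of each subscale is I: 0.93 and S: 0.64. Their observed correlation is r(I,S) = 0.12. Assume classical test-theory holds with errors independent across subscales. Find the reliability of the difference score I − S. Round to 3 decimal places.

Var(I−S) = 4² + 17.7² − 2·4·17.7·0.12 = 329.29 − 16.992 = 312.298.
Because errors are independent across components, Cov(Tᵢ,Tⱼ) = Cov(Xᵢ,Xⱼ); the off-diagonal part of the true-score variance is the same as above.
True-score variance = [4²·0.93 + 17.7²·0.64] − 16.992 = 215.386 − 16.992 = 198.394.
Reliability = 198.394 / 312.298 = 0.635.

0.635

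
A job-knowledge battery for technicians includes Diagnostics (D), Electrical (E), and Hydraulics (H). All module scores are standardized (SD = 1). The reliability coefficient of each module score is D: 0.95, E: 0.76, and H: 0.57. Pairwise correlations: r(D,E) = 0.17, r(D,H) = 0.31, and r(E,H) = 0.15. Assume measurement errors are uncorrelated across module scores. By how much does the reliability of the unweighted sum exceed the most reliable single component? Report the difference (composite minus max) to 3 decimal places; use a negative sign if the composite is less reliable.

-0.119

Var(sum) = 3 + 1.26 = 4.26; true-score variance = 2.28 + 1.26 = 3.54; composite reliability = 0.8310.
Max component reliability = 0.9500.
Difference = 0.8310 − 0.9500 = -0.119.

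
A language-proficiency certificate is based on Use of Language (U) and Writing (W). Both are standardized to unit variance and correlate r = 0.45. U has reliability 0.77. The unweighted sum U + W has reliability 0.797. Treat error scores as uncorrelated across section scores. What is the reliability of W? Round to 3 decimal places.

0.641

Var(U+W) = 2 + 2·0.45 = 2.900.
True-score variance = ρ_U + ρ_W + 2·0.45, so 0.797 = (0.77 + ρ_W + 0.90) / 2.900.
ρ_W = 0.797·2.900 − 0.77 − 0.90 = 0.641.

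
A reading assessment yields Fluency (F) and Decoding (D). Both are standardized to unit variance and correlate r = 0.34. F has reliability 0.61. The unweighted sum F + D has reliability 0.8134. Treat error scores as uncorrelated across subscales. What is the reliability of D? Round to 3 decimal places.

0.890

Var(F+D) = 2 + 2·0.34 = 2.680.
True-score variance = ρ_F + ρ_D + 2·0.34, so 0.8134 = (0.61 + ρ_D + 0.68) / 2.680.
ρ_D = 0.8134·2.680 − 0.61 − 0.68 = 0.890.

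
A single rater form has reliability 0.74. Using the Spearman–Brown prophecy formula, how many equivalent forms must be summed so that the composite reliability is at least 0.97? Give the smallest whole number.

12

k ≥ ρ*(1−ρ₁)/(ρ₁(1−ρ*)) = 0.97·0.26 / (0.74·0.03) = 11.360.
Smallest integer k = 12.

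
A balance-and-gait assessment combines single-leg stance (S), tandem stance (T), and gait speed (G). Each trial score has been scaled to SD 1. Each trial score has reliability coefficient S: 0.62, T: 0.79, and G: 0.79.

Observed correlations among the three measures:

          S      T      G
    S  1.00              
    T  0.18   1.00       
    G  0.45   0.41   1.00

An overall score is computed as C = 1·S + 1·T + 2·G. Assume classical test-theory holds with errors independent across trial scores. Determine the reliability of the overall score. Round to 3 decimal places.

Var(C) = 1 + 1 + 2² + 2·[0.18 + 2·0.45 + 2·0.41] = 6 + 3.8 = 9.8.
Because errors are independent across components, Cov(Tᵢ,Tⱼ) = Cov(Xᵢ,Xⱼ); the off-diagonal part of the true-score variance is the same as above.
True-score variance = [0.62 + 0.79 + 2²·0.79] + 3.8 = 4.57 + 3.8 = 8.37.
Reliability = 8.37 / 9.8 = 0.854.

0.854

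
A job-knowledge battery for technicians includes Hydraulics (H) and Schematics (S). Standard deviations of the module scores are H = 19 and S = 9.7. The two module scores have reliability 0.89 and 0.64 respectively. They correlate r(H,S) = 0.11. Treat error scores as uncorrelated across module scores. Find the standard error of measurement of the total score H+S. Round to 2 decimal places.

Var(total) = 455.09 + 40.546 = 495.636.
True-score variance = 381.508 + 40.546 = 422.054, so reliability = 0.8515.
Error variance = 495.636 − 422.054 = 73.5824; SEM = √73.5824 = 8.58.

8.58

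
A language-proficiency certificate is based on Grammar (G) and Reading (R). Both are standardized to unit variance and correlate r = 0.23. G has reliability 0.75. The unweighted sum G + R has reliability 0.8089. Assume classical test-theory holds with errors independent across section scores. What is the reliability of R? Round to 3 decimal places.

0.780

Var(G+R) = 2 + 2·0.23 = 2.460.
True-score variance = ρ_G + ρ_R + 2·0.23, so 0.8089 = (0.75 + ρ_R + 0.46) / 2.460.
ρ_R = 0.8089·2.460 − 0.75 − 0.46 = 0.780.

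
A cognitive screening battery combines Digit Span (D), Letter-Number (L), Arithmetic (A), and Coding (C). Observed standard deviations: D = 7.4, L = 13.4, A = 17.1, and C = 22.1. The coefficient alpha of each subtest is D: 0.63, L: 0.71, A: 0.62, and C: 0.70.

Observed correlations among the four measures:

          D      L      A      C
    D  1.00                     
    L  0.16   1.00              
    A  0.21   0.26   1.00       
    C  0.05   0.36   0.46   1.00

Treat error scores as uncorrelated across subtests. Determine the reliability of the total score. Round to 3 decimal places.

Var(D+L+A+C) = 7.4² + 13.4² + 17.1² + 22.1² + 2·[7.4·13.4·0.16 + 7.4·17.1·0.21 + 7.4·22.1·0.05 + 13.4·17.1·0.26 + 13.4·22.1·0.36 + 17.1·22.1·0.46] = 1015.14 + 781.283 = 1796.42.
Because errors are independent across components, Cov(Tᵢ,Tⱼ) = Cov(Xᵢ,Xⱼ); the off-diagonal part of the true-score variance is the same as above.
True-score variance = [7.4²·0.63 + 13.4²·0.71 + 17.1²·0.62 + 22.1²·0.70] + 781.283 = 685.168 + 781.283 = 1466.45.
Reliability = 1466.45 / 1796.42 = 0.816.

0.816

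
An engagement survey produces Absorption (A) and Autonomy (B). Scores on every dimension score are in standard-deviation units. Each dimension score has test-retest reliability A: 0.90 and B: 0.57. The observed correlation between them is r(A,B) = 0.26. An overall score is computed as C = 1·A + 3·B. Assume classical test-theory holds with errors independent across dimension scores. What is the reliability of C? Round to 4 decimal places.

Var(C) = 1 + 3² + 2·[3·0.26] = 10 + 1.56 = 11.56.
Because errors are independent across components, Cov(Tᵢ,Tⱼ) = Cov(Xᵢ,Xⱼ); the off-diagonal part of the true-score variance is the same as above.
True-score variance = [0.90 + 3²·0.57] + 1.56 = 6.03 + 1.56 = 7.59.
Reliability = 7.59 / 11.56 = 0.6566.

0.6566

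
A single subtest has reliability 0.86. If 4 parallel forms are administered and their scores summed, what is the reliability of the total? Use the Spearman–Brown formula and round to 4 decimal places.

ρ_k = kρ / (1 + (k−1)ρ) = 4·0.86 / (1 + 3·0.86) = 3.440 / 3.580 = 0.9609.

0.9609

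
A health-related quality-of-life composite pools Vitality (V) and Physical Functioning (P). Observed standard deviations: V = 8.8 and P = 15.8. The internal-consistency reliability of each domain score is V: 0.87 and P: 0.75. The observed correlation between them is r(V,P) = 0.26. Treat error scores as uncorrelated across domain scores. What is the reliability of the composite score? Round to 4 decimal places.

0.8185

Var(V+P) = 8.8² + 15.8² + 2·[8.8·15.8·0.26] = 327.08 + 72.3008 = 399.381.
With uncorrelated errors the cross-covariances are all true-score covariance, so they carry over unchanged; only the diagonal terms shrink to ρᵢσᵢ².
True-score variance = [8.8²·0.87 + 15.8²·0.75] + 72.3008 = 254.603 + 72.3008 = 326.904.
Reliability = 326.904 / 399.381 = 0.8185.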